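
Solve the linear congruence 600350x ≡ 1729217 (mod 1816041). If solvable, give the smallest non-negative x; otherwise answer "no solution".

327949

First find gcd(600350, 1816041):
1816041 = 3×600350 + 14991
600350 = 40×14991 + 710
14991 = 21×710 + 81
710 = 8×81 + 62
81 = 1×62 + 19
62 = 3×19 + 5
19 = 3×5 + 4
5 = 1×4 + 1
4 = 4×1 + 0
gcd = 1, so a unique solution mod 1816041 exists.
Back-substitute for the Bézout coefficients:
1 = 5 − 4
1 = −19 + 4·5
1 = 4·62 − 13·19
1 = −13·81 + 17·62
1 = 17·710 − 149·81
1 = −149·14991 + 3146·710
1 = 3146·600350 − 125989·14991
1 = −125989·1816041 + 381113·600350
So 600350·(381113) ≡ 1 (mod 1816041), giving 600350⁻¹ ≡ 381113.
x ≡ 600350⁻¹·1729217 ≡ 381113·1729217 ≡ 327949 (mod 1816041).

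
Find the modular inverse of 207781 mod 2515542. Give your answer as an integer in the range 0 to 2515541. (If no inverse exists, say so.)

2239933

Extended Euclidean algorithm:
2515542 = 12·207781 + 22170
207781 = 9·22170 + 8251
22170 = 2·8251 + 5668
8251 = 1·5668 + 2583
5668 = 2·2583 + 502
2583 = 5·502 + 73
502 = 6·73 + 64
73 = 1·64 + 9
64 = 7·9 + 1
9 = 9·1 + 0
Since gcd(207781, 2515542) = 1, back-substitute to write 1 as a combination:
1 = 64 − 7·9
1 = −7·73 + 8·64
1 = 8·502 − 55·73
1 = −55·2583 + 283·502
1 = 283·5668 − 621·2583
1 = −621·8251 + 904·5668
1 = 904·22170 − 2429·8251
1 = −2429·207781 + 22765·22170
1 = 22765·2515542 − 275609·207781
Thus 207781·(-275609) ≡ 1 (mod 2515542); reducing, -275609 mod 2515542 = 2239933.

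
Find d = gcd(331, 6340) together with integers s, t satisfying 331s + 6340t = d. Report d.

1

Apply Euclid's algorithm to 6340 and 331:
6340 = 19×331 + 51
331 = 6×51 + 25
51 = 2×25 + 1
25 = 25×1 + 0
gcd(331, 6340) = 1.
Express as a combination:
1 = 51 − 2·25
1 = −2·331 + 13·51
1 = 13·6340 − 249·331
So 1 = (13)·6340 + (-249)·331.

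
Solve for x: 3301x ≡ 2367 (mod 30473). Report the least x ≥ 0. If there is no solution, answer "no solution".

First find gcd(3301, 30473):
30473 = 9×3301 + 764
3301 = 4×764 + 245
764 = 3×245 + 29
245 = 8×29 + 13
29 = 2×13 + 3
13 = 4×3 + 1
3 = 3×1 + 0
gcd = 1, so a unique solution mod 30473 exists.
Back-substitute for the Bézout coefficients:
1 = 13 − 4·3
1 = −4·29 + 9·13
1 = 9·245 − 76·29
1 = −76·764 + 237·245
1 = 237·3301 − 1024·764
1 = −1024·30473 + 9453·3301
So 3301·(9453) ≡ 1 (mod 30473), giving 3301⁻¹ ≡ 9453.
x ≡ 3301⁻¹·2367 ≡ 9453·2367 ≡ 8069 (mod 30473).

8069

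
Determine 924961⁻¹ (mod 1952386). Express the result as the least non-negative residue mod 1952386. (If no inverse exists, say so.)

309157

gcd(1952386, 924961) by repeated division:
1952386 = 2*924961 + 102464
924961 = 9*102464 + 2785
102464 = 36*2785 + 2204
2785 = 1*2204 + 581
2204 = 3*581 + 461
581 = 1*461 + 120
461 = 3*120 + 101
120 = 1*101 + 19
101 = 5*19 + 6
19 = 3*6 + 1
6 = 6*1 + 0
The gcd is 1. Working backward:
1 = 19 − 3·6
1 = −3·101 + 16·19
1 = 16·120 − 19·101
1 = −19·461 + 73·120
1 = 73·581 − 92·461
1 = −92·2204 + 349·581
1 = 349·2785 − 441·2204
1 = −441·102464 + 16225·2785
1 = 16225·924961 − 146466·102464
1 = −146466·1952386 + 309157·924961
So 924961·309157 ≡ 1 (mod 1952386).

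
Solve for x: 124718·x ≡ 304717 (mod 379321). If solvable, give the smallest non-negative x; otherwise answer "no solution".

First find gcd(124718, 379321):
379321 = 3×124718 + 5167
124718 = 24×5167 + 710
5167 = 7×710 + 197
710 = 3×197 + 119
197 = 1×119 + 78
119 = 1×78 + 41
78 = 1×41 + 37
41 = 1×37 + 4
37 = 9×4 + 1
4 = 4×1 + 0
gcd = 1, so a unique solution mod 379321 exists.
Back-substitute for the Bézout coefficients:
1 = 37 − 9·4
1 = −9·41 + 10·37
1 = 10·78 − 19·41
1 = −19·119 + 29·78
1 = 29·197 − 48·119
1 = −48·710 + 173·197
1 = 173·5167 − 1259·710
1 = −1259·124718 + 30389·5167
1 = 30389·379321 − 92426·124718
So 124718·(-92426) ≡ 1 (mod 379321), giving 124718⁻¹ ≡ 286895.
x ≡ 124718⁻¹·304717 ≡ 286895·304717 ≡ 52166 (mod 379321).

52166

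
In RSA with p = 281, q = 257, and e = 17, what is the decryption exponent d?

8433

φ(n) = (p−1)(q−1) = 280·256 = 71680.
Need d with 17·d ≡ 1 (mod 71680). Apply the extended Euclidean algorithm:
71680 = 4216*17 + 8
17 = 2*8 + 1
8 = 8*1 + 0
Back-substitute:
1 = 17 − 2·8
1 = −2·71680 + 8433·17
So 17·8433 ≡ 1 (mod 71680), hence d = 8433.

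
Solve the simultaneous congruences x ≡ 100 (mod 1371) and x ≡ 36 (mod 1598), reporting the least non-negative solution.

1148998

Write x = 100 + 1371·k. Then 1371·k ≡ 36 − 100 ≡ 1534 (mod 1598).
Need 1371⁻¹ mod 1598. Extended Euclid on (1598, 1371):
1598 = 1·1371 + 227
1371 = 6·227 + 9
227 = 25·9 + 2
9 = 4·2 + 1
2 = 2·1 + 0
Back-substitute:
1 = 9 − 4·2
1 = −4·227 + 101·9
1 = 101·1371 − 610·227
1 = −610·1598 + 711·1371
1371⁻¹ ≡ 711 (mod 1598), so k ≡ 711·1534 ≡ 838 (mod 1598).
x = 100 + 1371·838 = 1148998.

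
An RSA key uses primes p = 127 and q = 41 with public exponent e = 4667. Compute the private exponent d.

2243

φ(n) = (p−1)(q−1) = 126·40 = 5040.
Need d with 4667·d ≡ 1 (mod 5040). Apply the extended Euclidean algorithm:
5040 = 1·4667 + 373
4667 = 12·373 + 191
373 = 1·191 + 182
191 = 1·182 + 9
182 = 20·9 + 2
9 = 4·2 + 1
2 = 2·1 + 0
Back-substitute:
1 = 9 − 4·2
1 = −4·182 + 81·9
1 = 81·191 − 85·182
1 = −85·373 + 166·191
1 = 166·4667 − 2077·373
1 = −2077·5040 + 2243·4667
So 4667·2243 ≡ 1 (mod 5040), hence d = 2243.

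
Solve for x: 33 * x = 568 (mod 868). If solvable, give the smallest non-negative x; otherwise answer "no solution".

780

First find gcd(33, 868):
868 = 26*33 + 10
33 = 3*10 + 3
10 = 3*3 + 1
3 = 3*1 + 0
gcd = 1, so a unique solution mod 868 exists.
Back-substitute for the Bézout coefficients:
1 = 10 − 3·3
1 = −3·33 + 10·10
1 = 10·868 − 263·33
So 33·(-263) ≡ 1 (mod 868), giving 33⁻¹ ≡ 605.
x ≡ 33⁻¹·568 ≡ 605·568 ≡ 780 (mod 868).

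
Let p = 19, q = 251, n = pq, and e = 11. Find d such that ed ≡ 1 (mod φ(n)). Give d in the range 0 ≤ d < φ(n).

4091

φ(n) = (p−1)(q−1) = 18·250 = 4500.
Need d with 11·d ≡ 1 (mod 4500). Apply the extended Euclidean algorithm:
4500 = 409*11 + 1
11 = 11*1 + 0
Back-substitute:
1 = 4500 − 409·11
So 11·(-409) ≡ 1 (mod 4500), hence d ≡ -409 ≡ 4091 (mod 4500).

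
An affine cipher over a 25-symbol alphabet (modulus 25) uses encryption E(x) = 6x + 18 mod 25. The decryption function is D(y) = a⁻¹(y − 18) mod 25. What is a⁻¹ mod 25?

21

gcd(25, 6) by repeated division:
25 = 4*6 + 1
6 = 6*1 + 0
gcd = 1, so the inverse exists. Back-substitute:
1 = 25 − 4·6
Hence 6⁻¹ ≡ -4 ≡ 21 (mod 25).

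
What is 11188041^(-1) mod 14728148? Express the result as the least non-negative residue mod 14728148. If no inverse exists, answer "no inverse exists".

Run Euclid on (14728148, 11188041):
14728148 = 1*11188041 + 3540107
11188041 = 3*3540107 + 567720
3540107 = 6*567720 + 133787
567720 = 4*133787 + 32572
133787 = 4*32572 + 3499
32572 = 9*3499 + 1081
3499 = 3*1081 + 256
1081 = 4*256 + 57
256 = 4*57 + 28
57 = 2*28 + 1
28 = 28*1 + 0
The gcd is 1. Working backward:
1 = 57 − 2·28
1 = −2·256 + 9·57
1 = 9·1081 − 38·256
1 = −38·3499 + 123·1081
1 = 123·32572 − 1145·3499
1 = −1145·133787 + 4703·32572
1 = 4703·567720 − 19957·133787
1 = −19957·3540107 + 124445·567720
1 = 124445·11188041 − 393292·3540107
1 = −393292·14728148 + 517737·11188041
So 11188041·517737 ≡ 1 (mod 14728148).

517737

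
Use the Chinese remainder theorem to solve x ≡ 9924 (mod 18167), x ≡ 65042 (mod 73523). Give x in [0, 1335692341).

Write x = 9924 + 18167·k. Then 18167·k ≡ 65042 − 9924 ≡ 55118 (mod 73523).
Need 18167⁻¹ mod 73523. Extended Euclid on (73523, 18167):
73523 = 4×18167 + 855
18167 = 21×855 + 212
855 = 4×212 + 7
212 = 30×7 + 2
7 = 3×2 + 1
2 = 2×1 + 0
Back-substitute:
1 = 7 − 3·2
1 = −3·212 + 91·7
1 = 91·855 − 367·212
1 = −367·18167 + 7798·855
1 = 7798·73523 − 31559·18167
18167⁻¹ ≡ 41964 (mod 73523), so k ≡ 41964·55118 ≡ 11695 (mod 73523).
x = 9924 + 18167·11695 = 212472989.

212472989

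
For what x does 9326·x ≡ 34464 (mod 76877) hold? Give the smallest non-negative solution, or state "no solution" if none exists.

33455

First find gcd(9326, 76877):
76877 = 8*9326 + 2269
9326 = 4*2269 + 250
2269 = 9*250 + 19
250 = 13*19 + 3
19 = 6*3 + 1
3 = 3*1 + 0
gcd = 1, so a unique solution mod 76877 exists.
Back-substitute for the Bézout coefficients:
1 = 19 − 6·3
1 = −6·250 + 79·19
1 = 79·2269 − 717·250
1 = −717·9326 + 2947·2269
1 = 2947·76877 − 24293·9326
So 9326·(-24293) ≡ 1 (mod 76877), giving 9326⁻¹ ≡ 52584.
x ≡ 9326⁻¹·34464 ≡ 52584·34464 ≡ 33455 (mod 76877).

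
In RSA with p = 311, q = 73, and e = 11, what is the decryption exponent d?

φ(n) = (p−1)(q−1) = 310·72 = 22320.
Need d with 11·d ≡ 1 (mod 22320). Apply the extended Euclidean algorithm:
22320 = 2029*11 + 1
11 = 11*1 + 0
Back-substitute:
1 = 22320 − 2029·11
So 11·(-2029) ≡ 1 (mod 22320), hence d ≡ -2029 ≡ 20291 (mod 22320).

20291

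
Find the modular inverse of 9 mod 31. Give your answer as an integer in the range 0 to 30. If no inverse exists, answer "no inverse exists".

7

gcd(31, 9) by repeated division:
31 = 3·9 + 4
9 = 2·4 + 1
4 = 4·1 + 0
gcd = 1, so the inverse exists. Back-substitute:
1 = 9 − 2·4
1 = −2·31 + 7·9
So 9·7 ≡ 1 (mod 31).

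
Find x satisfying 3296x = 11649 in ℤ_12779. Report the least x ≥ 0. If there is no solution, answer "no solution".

9297

First find gcd(3296, 12779):
12779 = 3×3296 + 2891
3296 = 1×2891 + 405
2891 = 7×405 + 56
405 = 7×56 + 13
56 = 4×13 + 4
13 = 3×4 + 1
4 = 4×1 + 0
gcd = 1, so a unique solution mod 12779 exists.
Back-substitute for the Bézout coefficients:
1 = 13 − 3·4
1 = −3·56 + 13·13
1 = 13·405 − 94·56
1 = −94·2891 + 671·405
1 = 671·3296 − 765·2891
1 = −765·12779 + 2966·3296
So 3296·(2966) ≡ 1 (mod 12779), giving 3296⁻¹ ≡ 2966.
x ≡ 3296⁻¹·11649 ≡ 2966·11649 ≡ 9297 (mod 12779).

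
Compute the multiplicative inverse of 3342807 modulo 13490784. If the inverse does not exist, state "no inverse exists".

no inverse exists

Compute gcd(3342807, 13490784):
13490784 = 4·3342807 + 119556
3342807 = 27·119556 + 114795
119556 = 1·114795 + 4761
114795 = 24·4761 + 531
4761 = 8·531 + 513
531 = 1·513 + 18
513 = 28·18 + 9
18 = 2·9 + 0
gcd(3342807, 13490784) = 9 ≠ 1, so 3342807 has no multiplicative inverse modulo 13490784.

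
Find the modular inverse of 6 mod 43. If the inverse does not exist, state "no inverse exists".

36

Apply the Euclidean algorithm to 43 and 6:
43 = 7×6 + 1
6 = 6×1 + 0
Since gcd(6, 43) = 1, back-substitute to write 1 as a combination:
1 = 43 − 7·6
Hence 6⁻¹ ≡ -7 ≡ 36 (mod 43).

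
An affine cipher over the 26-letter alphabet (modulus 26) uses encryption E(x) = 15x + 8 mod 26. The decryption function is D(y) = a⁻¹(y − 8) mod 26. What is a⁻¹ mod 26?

gcd(26, 15) by repeated division:
26 = 1×15 + 11
15 = 1×11 + 4
11 = 2×4 + 3
4 = 1×3 + 1
3 = 3×1 + 0
The gcd is 1. Working backward:
1 = 4 − 3
1 = −11 + 3·4
1 = 3·15 − 4·11
1 = −4·26 + 7·15
So 15·7 ≡ 1 (mod 26).

7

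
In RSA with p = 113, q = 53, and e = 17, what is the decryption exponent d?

φ(n) = (p−1)(q−1) = 112·52 = 5824.
Need d with 17·d ≡ 1 (mod 5824). Apply the extended Euclidean algorithm:
5824 = 342×17 + 10
17 = 1×10 + 7
10 = 1×7 + 3
7 = 2×3 + 1
3 = 3×1 + 0
Back-substitute:
1 = 7 − 2·3
1 = −2·10 + 3·7
1 = 3·17 − 5·10
1 = −5·5824 + 1713·17
So 17·1713 ≡ 1 (mod 5824), hence d = 1713.

1713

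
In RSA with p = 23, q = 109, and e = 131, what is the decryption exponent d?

φ(n) = (p−1)(q−1) = 22·108 = 2376.
Need d with 131·d ≡ 1 (mod 2376). Apply the extended Euclidean algorithm:
2376 = 18*131 + 18
131 = 7*18 + 5
18 = 3*5 + 3
5 = 1*3 + 2
3 = 1*2 + 1
2 = 2*1 + 0
Back-substitute:
1 = 3 − 2
1 = −5 + 2·3
1 = 2·18 − 7·5
1 = −7·131 + 51·18
1 = 51·2376 − 925·131
So 131·(-925) ≡ 1 (mod 2376), hence d ≡ -925 ≡ 1451 (mod 2376).

1451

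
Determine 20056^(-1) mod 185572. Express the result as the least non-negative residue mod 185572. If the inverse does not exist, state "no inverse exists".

Compute gcd(20056, 185572):
185572 = 9·20056 + 5068
20056 = 3·5068 + 4852
5068 = 1·4852 + 216
4852 = 22·216 + 100
216 = 2·100 + 16
100 = 6·16 + 4
16 = 4·4 + 0
gcd(20056, 185572) = 4 ≠ 1, so 20056 has no multiplicative inverse modulo 185572.

no inverse exists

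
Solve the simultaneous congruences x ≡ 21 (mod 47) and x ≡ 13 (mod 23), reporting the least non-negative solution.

726

Write x = 21 + 47·k. Then 47·k ≡ 13 − 21 ≡ 15 (mod 23).
Need 47⁻¹ mod 23. Extended Euclid on (23, 1):
23 = 23·1 + 0
47⁻¹ ≡ 1 (mod 23), so k ≡ 1·15 ≡ 15 (mod 23).
x = 21 + 47·15 = 726.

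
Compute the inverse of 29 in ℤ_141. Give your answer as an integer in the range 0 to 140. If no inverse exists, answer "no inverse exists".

Extended Euclidean algorithm:
141 = 4*29 + 25
29 = 1*25 + 4
25 = 6*4 + 1
4 = 4*1 + 0
The gcd is 1. Working backward:
1 = 25 − 6·4
1 = −6·29 + 7·25
1 = 7·141 − 34·29
Thus 29·(-34) ≡ 1 (mod 141); reducing, -34 mod 141 = 107.

107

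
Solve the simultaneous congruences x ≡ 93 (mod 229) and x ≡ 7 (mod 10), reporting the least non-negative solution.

1467

Write x = 93 + 229·k. Then 229·k ≡ 7 − 93 ≡ 4 (mod 10).
Need 229⁻¹ mod 10. Extended Euclid on (10, 9):
10 = 1·9 + 1
9 = 9·1 + 0
Back-substitute:
1 = 10 − 9
229⁻¹ ≡ 9 (mod 10), so k ≡ 9·4 ≡ 6 (mod 10).
x = 93 + 229·6 = 1467.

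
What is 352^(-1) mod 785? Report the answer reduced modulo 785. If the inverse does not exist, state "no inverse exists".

Run Euclid on (785, 352):
785 = 2×352 + 81
352 = 4×81 + 28
81 = 2×28 + 25
28 = 1×25 + 3
25 = 8×3 + 1
3 = 3×1 + 0
gcd = 1, so the inverse exists. Back-substitute:
1 = 25 − 8·3
1 = −8·28 + 9·25
1 = 9·81 − 26·28
1 = −26·352 + 113·81
1 = 113·785 − 252·352
Hence 352⁻¹ ≡ -252 ≡ 533 (mod 785).

533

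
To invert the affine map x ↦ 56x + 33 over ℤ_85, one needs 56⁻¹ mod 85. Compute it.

gcd(85, 56) by repeated division:
85 = 1·56 + 29
56 = 1·29 + 27
29 = 1·27 + 2
27 = 13·2 + 1
2 = 2·1 + 0
gcd = 1, so the inverse exists. Back-substitute:
1 = 27 − 13·2
1 = −13·29 + 14·27
1 = 14·56 − 27·29
1 = −27·85 + 41·56
So 56·41 ≡ 1 (mod 85).

41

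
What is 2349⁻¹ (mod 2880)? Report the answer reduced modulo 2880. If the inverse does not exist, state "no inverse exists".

no inverse exists

Compute gcd(2349, 2880):
2880 = 1·2349 + 531
2349 = 4·531 + 225
531 = 2·225 + 81
225 = 2·81 + 63
81 = 1·63 + 18
63 = 3·18 + 9
18 = 2·9 + 0
Since gcd = 9 > 1, 2349 is not a unit mod 2880.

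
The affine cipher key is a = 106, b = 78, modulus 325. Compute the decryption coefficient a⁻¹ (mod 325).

Extended Euclidean algorithm:
325 = 3·106 + 7
106 = 15·7 + 1
7 = 7·1 + 0
gcd = 1, so the inverse exists. Back-substitute:
1 = 106 − 15·7
1 = −15·325 + 46·106
So 106·46 ≡ 1 (mod 325).

46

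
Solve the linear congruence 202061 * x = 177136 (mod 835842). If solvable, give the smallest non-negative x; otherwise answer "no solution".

First find gcd(202061, 835842):
835842 = 4*202061 + 27598
202061 = 7*27598 + 8875
27598 = 3*8875 + 973
8875 = 9*973 + 118
973 = 8*118 + 29
118 = 4*29 + 2
29 = 14*2 + 1
2 = 2*1 + 0
gcd = 1, so a unique solution mod 835842 exists.
Back-substitute for the Bézout coefficients:
1 = 29 − 14·2
1 = −14·118 + 57·29
1 = 57·973 − 470·118
1 = −470·8875 + 4287·973
1 = 4287·27598 − 13331·8875
1 = −13331·202061 + 97604·27598
1 = 97604·835842 − 403747·202061
So 202061·(-403747) ≡ 1 (mod 835842), giving 202061⁻¹ ≡ 432095.
x ≡ 202061⁻¹·177136 ≡ 432095·177136 ≡ 692138 (mod 835842).

692138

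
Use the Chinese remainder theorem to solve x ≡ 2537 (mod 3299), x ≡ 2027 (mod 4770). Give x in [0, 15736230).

6732497

Write x = 2537 + 3299·k. Then 3299·k ≡ 2027 − 2537 ≡ 4260 (mod 4770).
Need 3299⁻¹ mod 4770. Extended Euclid on (4770, 3299):
4770 = 1×3299 + 1471
3299 = 2×1471 + 357
1471 = 4×357 + 43
357 = 8×43 + 13
43 = 3×13 + 4
13 = 3×4 + 1
4 = 4×1 + 0
Back-substitute:
1 = 13 − 3·4
1 = −3·43 + 10·13
1 = 10·357 − 83·43
1 = −83·1471 + 342·357
1 = 342·3299 − 767·1471
1 = −767·4770 + 1109·3299
3299⁻¹ ≡ 1109 (mod 4770), so k ≡ 1109·4260 ≡ 2040 (mod 4770).
x = 2537 + 3299·2040 = 6732497.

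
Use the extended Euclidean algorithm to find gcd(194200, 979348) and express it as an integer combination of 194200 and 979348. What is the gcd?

Euclidean algorithm:
979348 = 5·194200 + 8348
194200 = 23·8348 + 2196
8348 = 3·2196 + 1760
2196 = 1·1760 + 436
1760 = 4·436 + 16
436 = 27·16 + 4
16 = 4·4 + 0
gcd(194200, 979348) = 4.
Express as a combination:
4 = 436 − 27·16
4 = −27·1760 + 109·436
4 = 109·2196 − 136·1760
4 = −136·8348 + 517·2196
4 = 517·194200 − 12027·8348
4 = −12027·979348 + 60652·194200
So 4 = (-12027)·979348 + (60652)·194200.

4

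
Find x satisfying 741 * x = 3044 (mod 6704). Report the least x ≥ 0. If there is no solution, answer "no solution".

First find gcd(741, 6704):
6704 = 9×741 + 35
741 = 21×35 + 6
35 = 5×6 + 5
6 = 1×5 + 1
5 = 5×1 + 0
gcd = 1, so a unique solution mod 6704 exists.
Back-substitute for the Bézout coefficients:
1 = 6 − 5
1 = −35 + 6·6
1 = 6·741 − 127·35
1 = −127·6704 + 1149·741
So 741·(1149) ≡ 1 (mod 6704), giving 741⁻¹ ≡ 1149.
x ≡ 741⁻¹·3044 ≡ 1149·3044 ≡ 4772 (mod 6704).

4772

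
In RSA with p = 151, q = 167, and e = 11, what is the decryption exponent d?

φ(n) = (p−1)(q−1) = 150·166 = 24900.
Need d with 11·d ≡ 1 (mod 24900). Apply the extended Euclidean algorithm:
24900 = 2263*11 + 7
11 = 1*7 + 4
7 = 1*4 + 3
4 = 1*3 + 1
3 = 3*1 + 0
Back-substitute:
1 = 4 − 3
1 = −7 + 2·4
1 = 2·11 − 3·7
1 = −3·24900 + 6791·11
So 11·6791 ≡ 1 (mod 24900), hence d = 6791.

6791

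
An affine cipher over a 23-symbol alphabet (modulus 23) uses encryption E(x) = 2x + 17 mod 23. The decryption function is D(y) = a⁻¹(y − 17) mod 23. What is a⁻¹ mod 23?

gcd(23, 2) by repeated division:
23 = 11*2 + 1
2 = 2*1 + 0
Since gcd(2, 23) = 1, back-substitute to write 1 as a combination:
1 = 23 − 11·2
Thus 2·(-11) ≡ 1 (mod 23); reducing, -11 mod 23 = 12.

12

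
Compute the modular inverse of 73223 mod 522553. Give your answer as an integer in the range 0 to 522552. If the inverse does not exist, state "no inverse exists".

Run Euclid on (522553, 73223):
522553 = 7·73223 + 9992
73223 = 7·9992 + 3279
9992 = 3·3279 + 155
3279 = 21·155 + 24
155 = 6·24 + 11
24 = 2·11 + 2
11 = 5·2 + 1
2 = 2·1 + 0
gcd = 1, so the inverse exists. Back-substitute:
1 = 11 − 5·2
1 = −5·24 + 11·11
1 = 11·155 − 71·24
1 = −71·3279 + 1502·155
1 = 1502·9992 − 4577·3279
1 = −4577·73223 + 33541·9992
1 = 33541·522553 − 239364·73223
So 73223·(-239364) ≡ 1 (mod 522553), and -239364 ≡ 283189 (mod 522553).

283189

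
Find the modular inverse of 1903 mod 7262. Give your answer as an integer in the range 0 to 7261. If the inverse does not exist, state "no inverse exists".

3797

Run Euclid on (7262, 1903):
7262 = 3*1903 + 1553
1903 = 1*1553 + 350
1553 = 4*350 + 153
350 = 2*153 + 44
153 = 3*44 + 21
44 = 2*21 + 2
21 = 10*2 + 1
2 = 2*1 + 0
gcd = 1, so the inverse exists. Back-substitute:
1 = 21 − 10·2
1 = −10·44 + 21·21
1 = 21·153 − 73·44
1 = −73·350 + 167·153
1 = 167·1553 − 741·350
1 = −741·1903 + 908·1553
1 = 908·7262 − 3465·1903
So 1903·(-3465) ≡ 1 (mod 7262), and -3465 ≡ 3797 (mod 7262).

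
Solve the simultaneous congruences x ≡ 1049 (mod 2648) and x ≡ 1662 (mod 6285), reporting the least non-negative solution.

Write x = 1049 + 2648·k. Then 2648·k ≡ 1662 − 1049 ≡ 613 (mod 6285).
Need 2648⁻¹ mod 6285. Extended Euclid on (6285, 2648):
6285 = 2×2648 + 989
2648 = 2×989 + 670
989 = 1×670 + 319
670 = 2×319 + 32
319 = 9×32 + 31
32 = 1×31 + 1
31 = 31×1 + 0
Back-substitute:
1 = 32 − 31
1 = −319 + 10·32
1 = 10·670 − 21·319
1 = −21·989 + 31·670
1 = 31·2648 − 83·989
1 = −83·6285 + 197·2648
2648⁻¹ ≡ 197 (mod 6285), so k ≡ 197·613 ≡ 1346 (mod 6285).
x = 1049 + 2648·1346 = 3565257.

3565257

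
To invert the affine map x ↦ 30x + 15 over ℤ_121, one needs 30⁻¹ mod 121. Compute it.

117

Extended Euclidean algorithm:
121 = 4×30 + 1
30 = 30×1 + 0
The gcd is 1. Working backward:
1 = 121 − 4·30
So 30·(-4) ≡ 1 (mod 121), and -4 ≡ 117 (mod 121).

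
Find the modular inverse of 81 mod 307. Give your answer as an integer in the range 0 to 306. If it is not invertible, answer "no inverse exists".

235

Extended Euclidean algorithm:
307 = 3*81 + 64
81 = 1*64 + 17
64 = 3*17 + 13
17 = 1*13 + 4
13 = 3*4 + 1
4 = 4*1 + 0
Since gcd(81, 307) = 1, back-substitute to write 1 as a combination:
1 = 13 − 3·4
1 = −3·17 + 4·13
1 = 4·64 − 15·17
1 = −15·81 + 19·64
1 = 19·307 − 72·81
Hence 81⁻¹ ≡ -72 ≡ 235 (mod 307).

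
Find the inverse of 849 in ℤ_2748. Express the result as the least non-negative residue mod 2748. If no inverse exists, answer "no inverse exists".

no inverse exists

Compute gcd(849, 2748):
2748 = 3·849 + 201
849 = 4·201 + 45
201 = 4·45 + 21
45 = 2·21 + 3
21 = 7·3 + 0
Since gcd = 3 > 1, 849 is not a unit mod 2748.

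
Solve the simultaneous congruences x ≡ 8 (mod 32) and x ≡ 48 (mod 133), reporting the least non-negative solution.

Write x = 8 + 32·k. Then 32·k ≡ 48 − 8 ≡ 40 (mod 133).
Need 32⁻¹ mod 133. Extended Euclid on (133, 32):
133 = 4·32 + 5
32 = 6·5 + 2
5 = 2·2 + 1
2 = 2·1 + 0
Back-substitute:
1 = 5 − 2·2
1 = −2·32 + 13·5
1 = 13·133 − 54·32
32⁻¹ ≡ 79 (mod 133), so k ≡ 79·40 ≡ 101 (mod 133).
x = 8 + 32·101 = 3240.

3240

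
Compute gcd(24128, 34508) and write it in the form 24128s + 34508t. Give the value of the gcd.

4

Repeated division:
34508 = 1×24128 + 10380
24128 = 2×10380 + 3368
10380 = 3×3368 + 276
3368 = 12×276 + 56
276 = 4×56 + 52
56 = 1×52 + 4
52 = 13×4 + 0
gcd(24128, 34508) = 4.
Back-substituting:
4 = 56 − 52
4 = −276 + 5·56
4 = 5·3368 − 61·276
4 = −61·10380 + 188·3368
4 = 188·24128 − 437·10380
4 = −437·34508 + 625·24128
So 4 = (-437)·34508 + (625)·24128.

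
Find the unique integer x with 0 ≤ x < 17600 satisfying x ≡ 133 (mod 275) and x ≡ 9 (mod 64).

12233

Write x = 133 + 275·k. Then 275·k ≡ 9 − 133 ≡ 4 (mod 64).
Need 275⁻¹ mod 64. Extended Euclid on (64, 19):
64 = 3·19 + 7
19 = 2·7 + 5
7 = 1·5 + 2
5 = 2·2 + 1
2 = 2·1 + 0
Back-substitute:
1 = 5 − 2·2
1 = −2·7 + 3·5
1 = 3·19 − 8·7
1 = −8·64 + 27·19
275⁻¹ ≡ 27 (mod 64), so k ≡ 27·4 ≡ 44 (mod 64).
x = 133 + 275·44 = 12233.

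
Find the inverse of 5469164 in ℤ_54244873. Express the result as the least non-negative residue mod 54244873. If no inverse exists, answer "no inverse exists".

Apply the Euclidean algorithm to 54244873 and 5469164:
54244873 = 9*5469164 + 5022397
5469164 = 1*5022397 + 446767
5022397 = 11*446767 + 107960
446767 = 4*107960 + 14927
107960 = 7*14927 + 3471
14927 = 4*3471 + 1043
3471 = 3*1043 + 342
1043 = 3*342 + 17
342 = 20*17 + 2
17 = 8*2 + 1
2 = 2*1 + 0
The gcd is 1. Working backward:
1 = 17 − 8·2
1 = −8·342 + 161·17
1 = 161·1043 − 491·342
1 = −491·3471 + 1634·1043
1 = 1634·14927 − 7027·3471
1 = −7027·107960 + 50823·14927
1 = 50823·446767 − 210319·107960
1 = −210319·5022397 + 2364332·446767
1 = 2364332·5469164 − 2574651·5022397
1 = −2574651·54244873 + 25536191·5469164
So 5469164·25536191 ≡ 1 (mod 54244873).

25536191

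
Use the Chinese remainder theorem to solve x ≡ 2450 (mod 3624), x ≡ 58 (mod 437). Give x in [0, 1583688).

1419434

Write x = 2450 + 3624·k. Then 3624·k ≡ 58 − 2450 ≡ 230 (mod 437).
Need 3624⁻¹ mod 437. Extended Euclid on (437, 128):
437 = 3*128 + 53
128 = 2*53 + 22
53 = 2*22 + 9
22 = 2*9 + 4
9 = 2*4 + 1
4 = 4*1 + 0
Back-substitute:
1 = 9 − 2·4
1 = −2·22 + 5·9
1 = 5·53 − 12·22
1 = −12·128 + 29·53
1 = 29·437 − 99·128
3624⁻¹ ≡ 338 (mod 437), so k ≡ 338·230 ≡ 391 (mod 437).
x = 2450 + 3624·391 = 1419434.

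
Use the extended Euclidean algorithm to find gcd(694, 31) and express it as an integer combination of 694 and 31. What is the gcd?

Euclidean algorithm:
694 = 22×31 + 12
31 = 2×12 + 7
12 = 1×7 + 5
7 = 1×5 + 2
5 = 2×2 + 1
2 = 2×1 + 0
gcd(694, 31) = 1.
Back-substituting:
1 = 5 − 2·2
1 = −2·7 + 3·5
1 = 3·12 − 5·7
1 = −5·31 + 13·12
1 = 13·694 − 291·31
So 1 = (13)·694 + (-291)·31.

1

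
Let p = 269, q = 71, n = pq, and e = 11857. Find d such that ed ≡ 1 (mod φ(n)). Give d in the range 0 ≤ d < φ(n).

16113

φ(n) = (p−1)(q−1) = 268·70 = 18760.
Need d with 11857·d ≡ 1 (mod 18760). Apply the extended Euclidean algorithm:
18760 = 1*11857 + 6903
11857 = 1*6903 + 4954
6903 = 1*4954 + 1949
4954 = 2*1949 + 1056
1949 = 1*1056 + 893
1056 = 1*893 + 163
893 = 5*163 + 78
163 = 2*78 + 7
78 = 11*7 + 1
7 = 7*1 + 0
Back-substitute:
1 = 78 − 11·7
1 = −11·163 + 23·78
1 = 23·893 − 126·163
1 = −126·1056 + 149·893
1 = 149·1949 − 275·1056
1 = −275·4954 + 699·1949
1 = 699·6903 − 974·4954
1 = −974·11857 + 1673·6903
1 = 1673·18760 − 2647·11857
So 11857·(-2647) ≡ 1 (mod 18760), hence d ≡ -2647 ≡ 16113 (mod 18760).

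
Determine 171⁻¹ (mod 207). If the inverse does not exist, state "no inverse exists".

no inverse exists

Compute gcd(171, 207):
207 = 1*171 + 36
171 = 4*36 + 27
36 = 1*27 + 9
27 = 3*9 + 0
The gcd is 9, not 1, hence no inverse exists.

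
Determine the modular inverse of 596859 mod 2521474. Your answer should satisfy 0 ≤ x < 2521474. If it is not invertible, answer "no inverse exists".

270643

Extended Euclidean algorithm:
2521474 = 4·596859 + 134038
596859 = 4·134038 + 60707
134038 = 2·60707 + 12624
60707 = 4·12624 + 10211
12624 = 1·10211 + 2413
10211 = 4·2413 + 559
2413 = 4·559 + 177
559 = 3·177 + 28
177 = 6·28 + 9
28 = 3·9 + 1
9 = 9·1 + 0
gcd = 1, so the inverse exists. Back-substitute:
1 = 28 − 3·9
1 = −3·177 + 19·28
1 = 19·559 − 60·177
1 = −60·2413 + 259·559
1 = 259·10211 − 1096·2413
1 = −1096·12624 + 1355·10211
1 = 1355·60707 − 6516·12624
1 = −6516·134038 + 14387·60707
1 = 14387·596859 − 64064·134038
1 = −64064·2521474 + 270643·596859
So 596859·270643 ≡ 1 (mod 2521474).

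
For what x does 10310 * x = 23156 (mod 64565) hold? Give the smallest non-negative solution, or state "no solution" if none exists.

no solution

gcd(10310, 64565):
64565 = 6*10310 + 2705
10310 = 3*2705 + 2195
2705 = 1*2195 + 510
2195 = 4*510 + 155
510 = 3*155 + 45
155 = 3*45 + 20
45 = 2*20 + 5
20 = 4*5 + 0
gcd = 5, but 5 ∤ 23156, so the congruence has no solution.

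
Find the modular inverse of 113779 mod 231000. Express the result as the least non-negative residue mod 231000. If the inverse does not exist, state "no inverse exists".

Run Euclid on (231000, 113779):
231000 = 2×113779 + 3442
113779 = 33×3442 + 193
3442 = 17×193 + 161
193 = 1×161 + 32
161 = 5×32 + 1
32 = 32×1 + 0
gcd = 1, so the inverse exists. Back-substitute:
1 = 161 − 5·32
1 = −5·193 + 6·161
1 = 6·3442 − 107·193
1 = −107·113779 + 3537·3442
1 = 3537·231000 − 7181·113779
Thus 113779·(-7181) ≡ 1 (mod 231000); reducing, -7181 mod 231000 = 223819.

223819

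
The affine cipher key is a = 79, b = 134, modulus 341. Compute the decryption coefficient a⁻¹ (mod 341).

259

Run Euclid on (341, 79):
341 = 4*79 + 25
79 = 3*25 + 4
25 = 6*4 + 1
4 = 4*1 + 0
gcd = 1, so the inverse exists. Back-substitute:
1 = 25 − 6·4
1 = −6·79 + 19·25
1 = 19·341 − 82·79
Hence 79⁻¹ ≡ -82 ≡ 259 (mod 341).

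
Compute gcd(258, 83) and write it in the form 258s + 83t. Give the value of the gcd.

Repeated division:
258 = 3*83 + 9
83 = 9*9 + 2
9 = 4*2 + 1
2 = 2*1 + 0
gcd(258, 83) = 1.
Express as a combination:
1 = 9 − 4·2
1 = −4·83 + 37·9
1 = 37·258 − 115·83
So 1 = (37)·258 + (-115)·83.

1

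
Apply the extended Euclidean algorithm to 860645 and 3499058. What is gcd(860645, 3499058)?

1

Euclidean algorithm:
3499058 = 4×860645 + 56478
860645 = 15×56478 + 13475
56478 = 4×13475 + 2578
13475 = 5×2578 + 585
2578 = 4×585 + 238
585 = 2×238 + 109
238 = 2×109 + 20
109 = 5×20 + 9
20 = 2×9 + 2
9 = 4×2 + 1
2 = 2×1 + 0
gcd(860645, 3499058) = 1.
Back-substituting:
1 = 9 − 4·2
1 = −4·20 + 9·9
1 = 9·109 − 49·20
1 = −49·238 + 107·109
1 = 107·585 − 263·238
1 = −263·2578 + 1159·585
1 = 1159·13475 − 6058·2578
1 = −6058·56478 + 25391·13475
1 = 25391·860645 − 386923·56478
1 = −386923·3499058 + 1573083·860645
So 1 = (-386923)·3499058 + (1573083)·860645.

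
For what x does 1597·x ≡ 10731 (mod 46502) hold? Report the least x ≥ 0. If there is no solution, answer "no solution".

19021

First find gcd(1597, 46502):
46502 = 29×1597 + 189
1597 = 8×189 + 85
189 = 2×85 + 19
85 = 4×19 + 9
19 = 2×9 + 1
9 = 9×1 + 0
gcd = 1, so a unique solution mod 46502 exists.
Back-substitute for the Bézout coefficients:
1 = 19 − 2·9
1 = −2·85 + 9·19
1 = 9·189 − 20·85
1 = −20·1597 + 169·189
1 = 169·46502 − 4921·1597
So 1597·(-4921) ≡ 1 (mod 46502), giving 1597⁻¹ ≡ 41581.
x ≡ 1597⁻¹·10731 ≡ 41581·10731 ≡ 19021 (mod 46502).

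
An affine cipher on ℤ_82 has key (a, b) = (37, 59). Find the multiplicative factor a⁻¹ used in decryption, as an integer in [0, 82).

51

Apply the Euclidean algorithm to 82 and 37:
82 = 2×37 + 8
37 = 4×8 + 5
8 = 1×5 + 3
5 = 1×3 + 2
3 = 1×2 + 1
2 = 2×1 + 0
Since gcd(37, 82) = 1, back-substitute to write 1 as a combination:
1 = 3 − 2
1 = −5 + 2·3
1 = 2·8 − 3·5
1 = −3·37 + 14·8
1 = 14·82 − 31·37
So 37·(-31) ≡ 1 (mod 82), and -31 ≡ 51 (mod 82).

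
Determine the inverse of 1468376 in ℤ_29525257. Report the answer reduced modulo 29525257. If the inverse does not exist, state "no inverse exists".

22010530

Run Euclid on (29525257, 1468376):
29525257 = 20·1468376 + 157737
1468376 = 9·157737 + 48743
157737 = 3·48743 + 11508
48743 = 4·11508 + 2711
11508 = 4·2711 + 664
2711 = 4·664 + 55
664 = 12·55 + 4
55 = 13·4 + 3
4 = 1·3 + 1
3 = 3·1 + 0
Since gcd(1468376, 29525257) = 1, back-substitute to write 1 as a combination:
1 = 4 − 3
1 = −55 + 14·4
1 = 14·664 − 169·55
1 = −169·2711 + 690·664
1 = 690·11508 − 2929·2711
1 = −2929·48743 + 12406·11508
1 = 12406·157737 − 40147·48743
1 = −40147·1468376 + 373729·157737
1 = 373729·29525257 − 7514727·1468376
Thus 1468376·(-7514727) ≡ 1 (mod 29525257); reducing, -7514727 mod 29525257 = 22010530.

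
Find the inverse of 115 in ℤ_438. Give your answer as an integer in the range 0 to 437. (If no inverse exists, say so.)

259

Apply the Euclidean algorithm to 438 and 115:
438 = 3·115 + 93
115 = 1·93 + 22
93 = 4·22 + 5
22 = 4·5 + 2
5 = 2·2 + 1
2 = 2·1 + 0
gcd = 1, so the inverse exists. Back-substitute:
1 = 5 − 2·2
1 = −2·22 + 9·5
1 = 9·93 − 38·22
1 = −38·115 + 47·93
1 = 47·438 − 179·115
Thus 115·(-179) ≡ 1 (mod 438); reducing, -179 mod 438 = 259.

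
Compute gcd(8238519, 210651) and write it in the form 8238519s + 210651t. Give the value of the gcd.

Repeated division:
8238519 = 39*210651 + 23130
210651 = 9*23130 + 2481
23130 = 9*2481 + 801
2481 = 3*801 + 78
801 = 10*78 + 21
78 = 3*21 + 15
21 = 1*15 + 6
15 = 2*6 + 3
6 = 2*3 + 0
gcd(8238519, 210651) = 3.
Working backward:
3 = 15 − 2·6
3 = −2·21 + 3·15
3 = 3·78 − 11·21
3 = −11·801 + 113·78
3 = 113·2481 − 350·801
3 = −350·23130 + 3263·2481
3 = 3263·210651 − 29717·23130
3 = −29717·8238519 + 1162226·210651
So 3 = (-29717)·8238519 + (1162226)·210651.

3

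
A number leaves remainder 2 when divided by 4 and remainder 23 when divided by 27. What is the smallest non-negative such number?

Write x = 2 + 4·k. Then 4·k ≡ 23 − 2 ≡ 21 (mod 27).
Need 4⁻¹ mod 27. Extended Euclid on (27, 4):
27 = 6*4 + 3
4 = 1*3 + 1
3 = 3*1 + 0
Back-substitute:
1 = 4 − 3
1 = −27 + 7·4
4⁻¹ ≡ 7 (mod 27), so k ≡ 7·21 ≡ 12 (mod 27).
x = 2 + 4·12 = 50.

50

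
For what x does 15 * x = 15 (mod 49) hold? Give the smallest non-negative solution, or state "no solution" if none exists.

1

First find gcd(15, 49):
49 = 3·15 + 4
15 = 3·4 + 3
4 = 1·3 + 1
3 = 3·1 + 0
gcd = 1, so a unique solution mod 49 exists.
Back-substitute for the Bézout coefficients:
1 = 4 − 3
1 = −15 + 4·4
1 = 4·49 − 13·15
So 15·(-13) ≡ 1 (mod 49), giving 15⁻¹ ≡ 36.
x ≡ 15⁻¹·15 ≡ 36·15 ≡ 1 (mod 49).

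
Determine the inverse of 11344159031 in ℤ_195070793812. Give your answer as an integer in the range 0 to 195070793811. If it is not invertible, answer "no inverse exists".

Extended Euclidean algorithm:
195070793812 = 17*11344159031 + 2220090285
11344159031 = 5*2220090285 + 243707606
2220090285 = 9*243707606 + 26721831
243707606 = 9*26721831 + 3211127
26721831 = 8*3211127 + 1032815
3211127 = 3*1032815 + 112682
1032815 = 9*112682 + 18677
112682 = 6*18677 + 620
18677 = 30*620 + 77
620 = 8*77 + 4
77 = 19*4 + 1
4 = 4*1 + 0
gcd = 1, so the inverse exists. Back-substitute:
1 = 77 − 19·4
1 = −19·620 + 153·77
1 = 153·18677 − 4609·620
1 = −4609·112682 + 27807·18677
1 = 27807·1032815 − 254872·112682
1 = −254872·3211127 + 792423·1032815
1 = 792423·26721831 − 6594256·3211127
1 = −6594256·243707606 + 60140727·26721831
1 = 60140727·2220090285 − 547860799·243707606
1 = −547860799·11344159031 + 2799444722·2220090285
1 = 2799444722·195070793812 − 48138421073·11344159031
Hence 11344159031⁻¹ ≡ -48138421073 ≡ 146932372739 (mod 195070793812).

146932372739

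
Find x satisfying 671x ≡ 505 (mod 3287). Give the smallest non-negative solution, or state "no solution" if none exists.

First find gcd(671, 3287):
3287 = 4·671 + 603
671 = 1·603 + 68
603 = 8·68 + 59
68 = 1·59 + 9
59 = 6·9 + 5
9 = 1·5 + 4
5 = 1·4 + 1
4 = 4·1 + 0
gcd = 1, so a unique solution mod 3287 exists.
Back-substitute for the Bézout coefficients:
1 = 5 − 4
1 = −9 + 2·5
1 = 2·59 − 13·9
1 = −13·68 + 15·59
1 = 15·603 − 133·68
1 = −133·671 + 148·603
1 = 148·3287 − 725·671
So 671·(-725) ≡ 1 (mod 3287), giving 671⁻¹ ≡ 2562.
x ≡ 671⁻¹·505 ≡ 2562·505 ≡ 2019 (mod 3287).

2019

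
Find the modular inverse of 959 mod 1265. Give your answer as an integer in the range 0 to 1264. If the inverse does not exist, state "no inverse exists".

gcd(1265, 959) by repeated division:
1265 = 1×959 + 306
959 = 3×306 + 41
306 = 7×41 + 19
41 = 2×19 + 3
19 = 6×3 + 1
3 = 3×1 + 0
gcd = 1, so the inverse exists. Back-substitute:
1 = 19 − 6·3
1 = −6·41 + 13·19
1 = 13·306 − 97·41
1 = −97·959 + 304·306
1 = 304·1265 − 401·959
Thus 959·(-401) ≡ 1 (mod 1265); reducing, -401 mod 1265 = 864.

864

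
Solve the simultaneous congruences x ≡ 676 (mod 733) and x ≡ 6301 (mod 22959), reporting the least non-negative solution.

Write x = 676 + 733·k. Then 733·k ≡ 6301 − 676 ≡ 5625 (mod 22959).
Need 733⁻¹ mod 22959. Extended Euclid on (22959, 733):
22959 = 31·733 + 236
733 = 3·236 + 25
236 = 9·25 + 11
25 = 2·11 + 3
11 = 3·3 + 2
3 = 1·2 + 1
2 = 2·1 + 0
Back-substitute:
1 = 3 − 2
1 = −11 + 4·3
1 = 4·25 − 9·11
1 = −9·236 + 85·25
1 = 85·733 − 264·236
1 = −264·22959 + 8269·733
733⁻¹ ≡ 8269 (mod 22959), so k ≡ 8269·5625 ≡ 21150 (mod 22959).
x = 676 + 733·21150 = 15503626.

15503626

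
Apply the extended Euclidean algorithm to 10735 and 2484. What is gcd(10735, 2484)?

Euclidean algorithm:
10735 = 4*2484 + 799
2484 = 3*799 + 87
799 = 9*87 + 16
87 = 5*16 + 7
16 = 2*7 + 2
7 = 3*2 + 1
2 = 2*1 + 0
gcd(10735, 2484) = 1.
Back-substituting:
1 = 7 − 3·2
1 = −3·16 + 7·7
1 = 7·87 − 38·16
1 = −38·799 + 349·87
1 = 349·2484 − 1085·799
1 = −1085·10735 + 4689·2484
So 1 = (-1085)·10735 + (4689)·2484.

1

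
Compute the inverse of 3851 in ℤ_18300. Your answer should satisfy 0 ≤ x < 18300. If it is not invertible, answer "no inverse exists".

2951

Extended Euclidean algorithm:
18300 = 4·3851 + 2896
3851 = 1·2896 + 955
2896 = 3·955 + 31
955 = 30·31 + 25
31 = 1·25 + 6
25 = 4·6 + 1
6 = 6·1 + 0
The gcd is 1. Working backward:
1 = 25 − 4·6
1 = −4·31 + 5·25
1 = 5·955 − 154·31
1 = −154·2896 + 467·955
1 = 467·3851 − 621·2896
1 = −621·18300 + 2951·3851
So 3851·2951 ≡ 1 (mod 18300).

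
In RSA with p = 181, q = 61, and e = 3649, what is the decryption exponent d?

1249

φ(n) = (p−1)(q−1) = 180·60 = 10800.
Need d with 3649·d ≡ 1 (mod 10800). Apply the extended Euclidean algorithm:
10800 = 2·3649 + 3502
3649 = 1·3502 + 147
3502 = 23·147 + 121
147 = 1·121 + 26
121 = 4·26 + 17
26 = 1·17 + 9
17 = 1·9 + 8
9 = 1·8 + 1
8 = 8·1 + 0
Back-substitute:
1 = 9 − 8
1 = −17 + 2·9
1 = 2·26 − 3·17
1 = −3·121 + 14·26
1 = 14·147 − 17·121
1 = −17·3502 + 405·147
1 = 405·3649 − 422·3502
1 = −422·10800 + 1249·3649
So 3649·1249 ≡ 1 (mod 10800), hence d = 1249.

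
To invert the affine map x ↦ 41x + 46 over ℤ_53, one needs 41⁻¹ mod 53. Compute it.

22

Run Euclid on (53, 41):
53 = 1×41 + 12
41 = 3×12 + 5
12 = 2×5 + 2
5 = 2×2 + 1
2 = 2×1 + 0
The gcd is 1. Working backward:
1 = 5 − 2·2
1 = −2·12 + 5·5
1 = 5·41 − 17·12
1 = −17·53 + 22·41
So 41·22 ≡ 1 (mod 53).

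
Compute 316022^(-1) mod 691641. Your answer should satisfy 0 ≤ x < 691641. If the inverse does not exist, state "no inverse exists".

34166

gcd(691641, 316022) by repeated division:
691641 = 2×316022 + 59597
316022 = 5×59597 + 18037
59597 = 3×18037 + 5486
18037 = 3×5486 + 1579
5486 = 3×1579 + 749
1579 = 2×749 + 81
749 = 9×81 + 20
81 = 4×20 + 1
20 = 20×1 + 0
The gcd is 1. Working backward:
1 = 81 − 4·20
1 = −4·749 + 37·81
1 = 37·1579 − 78·749
1 = −78·5486 + 271·1579
1 = 271·18037 − 891·5486
1 = −891·59597 + 2944·18037
1 = 2944·316022 − 15611·59597
1 = −15611·691641 + 34166·316022
So 316022·34166 ≡ 1 (mod 691641).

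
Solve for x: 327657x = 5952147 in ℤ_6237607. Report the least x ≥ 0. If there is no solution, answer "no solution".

5661832

First find gcd(327657, 6237607):
6237607 = 19*327657 + 12124
327657 = 27*12124 + 309
12124 = 39*309 + 73
309 = 4*73 + 17
73 = 4*17 + 5
17 = 3*5 + 2
5 = 2*2 + 1
2 = 2*1 + 0
gcd = 1, so a unique solution mod 6237607 exists.
Back-substitute for the Bézout coefficients:
1 = 5 − 2·2
1 = −2·17 + 7·5
1 = 7·73 − 30·17
1 = −30·309 + 127·73
1 = 127·12124 − 4983·309
1 = −4983·327657 + 134668·12124
1 = 134668·6237607 − 2563675·327657
So 327657·(-2563675) ≡ 1 (mod 6237607), giving 327657⁻¹ ≡ 3673932.
x ≡ 327657⁻¹·5952147 ≡ 3673932·5952147 ≡ 5661832 (mod 6237607).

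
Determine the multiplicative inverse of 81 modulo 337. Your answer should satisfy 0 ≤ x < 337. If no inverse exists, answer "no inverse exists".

233

Apply the Euclidean algorithm to 337 and 81:
337 = 4·81 + 13
81 = 6·13 + 3
13 = 4·3 + 1
3 = 3·1 + 0
gcd = 1, so the inverse exists. Back-substitute:
1 = 13 − 4·3
1 = −4·81 + 25·13
1 = 25·337 − 104·81
Hence 81⁻¹ ≡ -104 ≡ 233 (mod 337).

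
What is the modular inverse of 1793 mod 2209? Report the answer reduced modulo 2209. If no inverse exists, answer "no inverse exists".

685

gcd(2209, 1793) by repeated division:
2209 = 1*1793 + 416
1793 = 4*416 + 129
416 = 3*129 + 29
129 = 4*29 + 13
29 = 2*13 + 3
13 = 4*3 + 1
3 = 3*1 + 0
Since gcd(1793, 2209) = 1, back-substitute to write 1 as a combination:
1 = 13 − 4·3
1 = −4·29 + 9·13
1 = 9·129 − 40·29
1 = −40·416 + 129·129
1 = 129·1793 − 556·416
1 = −556·2209 + 685·1793
So 1793·685 ≡ 1 (mod 2209).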